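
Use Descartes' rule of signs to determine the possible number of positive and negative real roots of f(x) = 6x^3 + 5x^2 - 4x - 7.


Descartes' rule of signs:

For positive roots, count sign changes in f(x) = 6x^3 + 5x^2 - 4x - 7:
Signs of coefficients: +, +, -, -
Number of sign changes: 1
Possible positive real roots: 1

For negative roots, examine f(-x) = -6x^3 + 5x^2 + 4x - 7:
Signs of coefficients: -, +, +, -
Number of sign changes: 2
Possible negative real roots: 2, 0

Positive roots: 1; Negative roots: 2 or 0


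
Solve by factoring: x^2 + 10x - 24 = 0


We need two numbers that multiply to -24 and add to 10.
Those numbers are -2 and 12 (since (-2) * 12 = -24 and (-2) + 12 = 10).
So x^2 + 10x - 24 = (x - 2)(x + 12) = 0
Setting each factor to zero: x = 2 or x = -12

x = -12, x = 2


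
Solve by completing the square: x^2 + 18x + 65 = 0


Start: x^2 + 18x + 65 = 0
Move constant: x^2 + 18x = -65
Half of 18 is 9, squared is 81
Add 81 to both sides: x^2 + 18x + 81 = 16
(x + 9)^2 = 16
x + 9 = ±4
x = -9 + 4 = -5 or x = -9 - 4 = -13

x = -13, x = -5


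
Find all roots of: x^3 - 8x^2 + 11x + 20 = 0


Let p(x) = x^3 - 8x^2 + 11x + 20. By the rational root theorem (leading coefficient 1), any rational root is an integer divisor of 20: try ±1, ±2, ... in turn.
Test x = 1: value = 24 ≠ 0.
Test x = -1: value = 0 ✓, so (x + 1) is a factor.
Synthetic division by (x + 1): bring down 1; 1(-1) - 8 = -9; (-9)(-1) + 11 = 20; 20(-1) + 20 = 0 → quotient x^2 - 9x + 20, remainder 0.
Solve the quadratic x^2 - 9x + 20 = 0: discriminant = (-9)^2 - 4(1)(20) = 81 - 80 = 1.
sqrt(1) = 1, so x = (9 ± 1)/2: x = 5 or x = 4.
Collecting all roots found:

x = -1, x = 4, x = 5


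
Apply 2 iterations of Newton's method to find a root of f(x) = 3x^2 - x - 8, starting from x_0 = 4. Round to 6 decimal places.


Newton's method: x_(n+1) = x_n - f(x_n)/f'(x_n)
f(x) = 3x^2 - x - 8
f'(x) = 6x - 1

Iteration 1:
  f(4.000000) = 36.000000
  f'(4.000000) = 23.000000
  x_1 = 4.000000 - (36.000000)/(23.000000) = 2.434783

Iteration 2:
  f(2.434783) = 7.349716
  f'(2.434783) = 13.608696
  x_2 = 2.434783 - (7.349716)/(13.608696) = 1.894708

x_2 = 1.894708


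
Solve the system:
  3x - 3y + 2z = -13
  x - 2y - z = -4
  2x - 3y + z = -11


Using Cramer's rule. Expand each determinant along the first row.
D  = 3*[(-2)*1 - (-1)*(-3)] - (-3)*[1*1 - (-1)*2] + 2*[1*(-3) - (-2)*2]
  = 3*(-5) - (-3)*(3) + 2*(1) = -4
Dx = (-13)*[(-2)*1 - (-1)*(-3)] - (-3)*[(-4)*1 - (-1)*(-11)] + 2*[(-4)*(-3) - (-2)*(-11)]
  = (-13)*(-5) - (-3)*(-15) + 2*(-10) = 0
Dy = 3*[(-4)*1 - (-1)*(-11)] - (-13)*[1*1 - (-1)*2] + 2*[1*(-11) - (-4)*2]
  = 3*(-15) - (-13)*(3) + 2*(-3) = -12
Dz = 3*[(-2)*(-11) - (-4)*(-3)] - (-3)*[1*(-11) - (-4)*2] + (-13)*[1*(-3) - (-2)*2]
  = 3*(10) - (-3)*(-3) + (-13)*(1) = 8
x = Dx/D = 0/-4 = 0, y = Dy/D = -12/-4 = 3, z = Dz/D = 8/-4 = -2
Check eq1: (3)(0) + (-3)(3) + (2)(-2) = -13 = -13 ✓
Check eq2: (1)(0) + (-2)(3) + (-1)(-2) = -4 = -4 ✓
Check eq3: (2)(0) + (-3)(3) + (1)(-2) = -11 = -11 ✓

x = 0, y = 3, z = -2


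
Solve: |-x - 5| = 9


An absolute value equation |expr| = 9 gives two cases:
Case 1: -x - 5 = 9
  -x = 14, so x = -14
Case 2: -x - 5 = -9
  -x = -4, so x = 4

x = -14, x = 4


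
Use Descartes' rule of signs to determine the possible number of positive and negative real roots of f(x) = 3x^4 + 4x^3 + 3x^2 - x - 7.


Descartes' rule of signs:

For positive roots, count sign changes in f(x) = 3x^4 + 4x^3 + 3x^2 - x - 7:
Signs of coefficients: +, +, +, -, -
Number of sign changes: 1
Possible positive real roots: 1

For negative roots, examine f(-x) = 3x^4 - 4x^3 + 3x^2 + x - 7:
Signs of coefficients: +, -, +, +, -
Number of sign changes: 3
Possible negative real roots: 3, 1

Positive roots: 1; Negative roots: 3 or 1


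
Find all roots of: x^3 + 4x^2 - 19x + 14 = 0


Let p(x) = x^3 + 4x^2 - 19x + 14. By the rational root theorem (leading coefficient 1), any rational root is an integer divisor of 14: try ±1, ±2, ... in turn.
Test x = 1: value = 0 ✓, so (x - 1) is a factor.
Synthetic division by (x - 1): bring down 1; 1(1) + 4 = 5; 5(1) - 19 = -14; (-14)(1) + 14 = 0 → quotient x^2 + 5x - 14, remainder 0.
Solve the quadratic x^2 + 5x - 14 = 0: discriminant = 5^2 - 4(1)(-14) = 25 + 56 = 81.
sqrt(81) = 9, so x = (-5 ± 9)/2: x = 2 or x = -7.
Collecting all roots found:

x = -7, x = 1, x = 2


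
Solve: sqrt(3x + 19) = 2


Square both sides: 3x + 19 = 2^2 = 4
3x = 4 - 19 = -15
x = -5
Check: sqrt(3*(-5) + 19) = sqrt(4) = 2 ✓

x = -5


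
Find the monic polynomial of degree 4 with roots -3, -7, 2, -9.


A monic polynomial with roots -3, -7, 2, -9 is:
p(x) = (x + 3)(x + 7)(x - 2)(x + 9)
After multiplying by (x + 3): x + 3
After multiplying by (x + 7): x^2 + 10x + 21
After multiplying by (x - 2): x^3 + 8x^2 + x - 42
After multiplying by (x + 9): x^4 + 17x^3 + 73x^2 - 33x - 378

x^4 + 17x^3 + 73x^2 - 33x - 378


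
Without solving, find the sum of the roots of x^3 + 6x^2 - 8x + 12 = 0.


By Vieta's formulas for x^3 + bx^2 + cx + d = 0:
  r1 + r2 + r3 = -b/a = -6
  r1*r2 + r1*r3 + r2*r3 = c/a = -8
  r1*r2*r3 = -d/a = -12


Sum = -6


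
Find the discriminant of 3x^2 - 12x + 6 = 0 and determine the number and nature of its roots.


For ax^2 + bx + c = 0, discriminant D = b^2 - 4ac
Here a = 3, b = -12, c = 6
D = (-12)^2 - 4(3)(6) = 144 - 72 = 72

D = 72 > 0 but not a perfect square
The equation has 2 distinct real irrational roots.

Discriminant = 72, 2 distinct real irrational roots


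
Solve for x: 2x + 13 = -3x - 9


Starting with: 2x + 13 = -3x - 9
Move all x terms to left: (2 + 3)x = -9 - 13
Simplify: 5x = -22
Divide both sides by 5: x = -22/5

x = -22/5


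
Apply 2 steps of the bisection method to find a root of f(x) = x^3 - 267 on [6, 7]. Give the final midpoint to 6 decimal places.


f(x) = x^3 - 267
f(6) = -51 < 0
f(7) = 76 > 0

Step 1: midpoint = (6.000000 + 7.000000)/2 = 6.500000
  f(6.500000) = 7.625000
  f(mid) > 0, so root is in [6.000000, 6.500000]

Step 2: midpoint = (6.000000 + 6.500000)/2 = 6.250000
  f(6.250000) = -22.859375
  f(mid) < 0, so root is in [6.250000, 6.500000]

midpoint = 6.250000


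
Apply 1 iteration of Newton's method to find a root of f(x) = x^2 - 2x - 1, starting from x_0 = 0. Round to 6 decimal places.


Newton's method: x_(n+1) = x_n - f(x_n)/f'(x_n)
f(x) = x^2 - 2x - 1
f'(x) = 2x - 2

Iteration 1:
  f(0.000000) = -1.000000
  f'(0.000000) = -2.000000
  x_1 = 0.000000 - (-1.000000)/(-2.000000) = -0.500000

x_1 = -0.500000


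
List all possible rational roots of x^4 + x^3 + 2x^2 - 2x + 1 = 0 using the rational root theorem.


Rational root theorem: possible roots are ±p/q where:
  p divides the constant term (1): p ∈ {1}
  q divides the leading coefficient (1): q ∈ {1}

All possible rational roots: -1, 1

-1, 1


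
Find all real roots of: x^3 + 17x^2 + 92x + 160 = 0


Let p(x) = x^3 + 17x^2 + 92x + 160. By the rational root theorem (leading coefficient 1), any rational root is an integer divisor of 160: try ±1, ±2, ... in turn.
Test x = 1: value = 270 ≠ 0.
Test x = -1: value = 84 ≠ 0.
Test x = 2: value = 420 ≠ 0.
Test x = -2: value = 36 ≠ 0.
Test x = 4: value = 864 ≠ 0.
Test x = -4: value = 0 ✓, so (x + 4) is a factor.
Synthetic division by (x + 4): bring down 1; 1(-4) + 17 = 13; 13(-4) + 92 = 40; 40(-4) + 160 = 0 → quotient x^2 + 13x + 40, remainder 0.
Solve the quadratic x^2 + 13x + 40 = 0: discriminant = 13^2 - 4(1)(40) = 169 - 160 = 9.
sqrt(9) = 3, so x = (-13 ± 3)/2: x = -5 or x = -8.

x = -8, x = -5, x = -4


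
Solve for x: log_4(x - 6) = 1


Convert to exponential form: x - 6 = 4^1 = 4
x = 4 + 6 = 10
Check: log_4(10 - 6) = log_4(4) = log_4(4) = 1 ✓

x = 10


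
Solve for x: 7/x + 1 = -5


Subtract 1 from both sides: 7/x = -6
Multiply both sides by x: 7 = -6 * x
Divide by -6: x = -7/6

x = -7/6


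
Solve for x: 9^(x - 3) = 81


Express both sides with the same base.
81 = 9^2
Since the bases match, equate exponents: x - 3 = 2
So x = 2 - (-3) = 5

x = 5


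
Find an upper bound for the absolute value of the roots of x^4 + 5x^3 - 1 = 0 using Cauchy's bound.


Cauchy's bound: all roots r satisfy |r| <= 1 + max(|a_i/a_n|) for i = 0,...,n-1
where a_n is the leading coefficient.

Coefficients: [1, 5, 0, 0, -1]
Leading coefficient a_n = 1
Ratios |a_i/a_n|: 5, 0, 0, 1
Maximum ratio: 5
Cauchy's bound: |r| <= 1 + 5 = 6

Upper bound = 6


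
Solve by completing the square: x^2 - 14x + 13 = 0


Start: x^2 - 14x + 13 = 0
Move constant: x^2 - 14x = -13
Half of -14 is -7, squared is 49
Add 49 to both sides: x^2 - 14x + 49 = 36
(x - 7)^2 = 36
x - 7 = ±6
x = 7 + 6 = 13 or x = 7 - 6 = 1

x = 1, x = 13


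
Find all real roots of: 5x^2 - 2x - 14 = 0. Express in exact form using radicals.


Using the quadratic formula: x = (-b ± sqrt(b^2 - 4ac)) / (2a)
Here a = 5, b = -2, c = -14
Discriminant = b^2 - 4ac = (-2)^2 - 4(5)(-14) = 4 + 280 = 284
Since discriminant = 284 > 0, there are two real roots.
x = (2 ± 2*sqrt(71)) / 10
Simplifying: x = (1 ± sqrt(71)) / 5
Numerically: x ≈ 1.8852 or x ≈ -1.4852

x = (1 + sqrt(71)) / 5 or x = (1 - sqrt(71)) / 5


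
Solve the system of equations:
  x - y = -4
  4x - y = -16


Using Cramer's rule:
Determinant D = (1)(-1) - (4)(-1) = -1 + 4 = 3
Dx = (-4)(-1) - (-16)(-1) = 4 - 16 = -12
Dy = (1)(-16) - (4)(-4) = -16 + 16 = 0
x = Dx/D = -12/3 = -4
y = Dy/D = 0/3 = 0

x = -4, y = 0


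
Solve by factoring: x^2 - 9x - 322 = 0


We need two numbers that multiply to -322 and add to -9.
Those numbers are 14 and -23 (since 14 * (-23) = -322 and 14 + (-23) = -9).
So x^2 - 9x - 322 = (x + 14)(x - 23) = 0
Setting each factor to zero: x = -14 or x = 23

x = -14, x = 23


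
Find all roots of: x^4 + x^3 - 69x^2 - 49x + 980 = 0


Let p(x) = x^4 + x^3 - 69x^2 - 49x + 980. By the rational root theorem (leading coefficient 1), any rational root is an integer divisor of 980: try ±1, ±2, ... in turn.
Test x = 1: value = 864 ≠ 0.
Test x = -1: value = 960 ≠ 0.
Test x = 2: value = 630 ≠ 0.
Test x = -2: value = 810 ≠ 0.
Test x = 4: value = 0 ✓, so (x - 4) is a factor.
Synthetic division by (x - 4): bring down 1; 1(4) + 1 = 5; 5(4) - 69 = -49; (-49)(4) - 49 = -245; (-245)(4) + 980 = 0 → quotient x^3 + 5x^2 - 49x - 245, remainder 0.
Continue with the quotient x^3 + 5x^2 - 49x - 245 (candidates must divide 245).
Test x = 5: value = -240 ≠ 0.
Test x = -5: value = 0 ✓, so (x + 5) is a factor.
Synthetic division by (x + 5): bring down 1; 1(-5) + 5 = 0; 0(-5) - 49 = -49; (-49)(-5) - 245 = 0 → quotient x^2 - 49, remainder 0.
Solve the quadratic x^2 - 49 = 0: discriminant = 0^2 - 4(1)(-49) = 0 + 196 = 196.
sqrt(196) = 14, so x = (0 ± 14)/2: x = 7 or x = -7.
Collecting all roots found:

x = -7, x = -5, x = 4, x = 7


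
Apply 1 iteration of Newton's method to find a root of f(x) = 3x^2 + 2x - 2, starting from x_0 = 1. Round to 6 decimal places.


Newton's method: x_(n+1) = x_n - f(x_n)/f'(x_n)
f(x) = 3x^2 + 2x - 2
f'(x) = 6x + 2

Iteration 1:
  f(1.000000) = 3.000000
  f'(1.000000) = 8.000000
  x_1 = 1.000000 - (3.000000)/(8.000000) = 0.625000

x_1 = 0.625000


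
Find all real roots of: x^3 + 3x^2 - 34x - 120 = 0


Let p(x) = x^3 + 3x^2 - 34x - 120. By the rational root theorem (leading coefficient 1), any rational root is an integer divisor of 120: try ±1, ±2, ... in turn.
Test x = 1: value = -150 ≠ 0.
Test x = -1: value = -84 ≠ 0.
Test x = 2: value = -168 ≠ 0.
Test x = -2: value = -48 ≠ 0.
Test x = 3: value = -168 ≠ 0.
Test x = -3: value = -18 ≠ 0.
Test x = 4: value = -144 ≠ 0.
Test x = -4: value = 0 ✓, so (x + 4) is a factor.
Synthetic division by (x + 4): bring down 1; 1(-4) + 3 = -1; (-1)(-4) - 34 = -30; (-30)(-4) - 120 = 0 → quotient x^2 - x - 30, remainder 0.
Solve the quadratic x^2 - x - 30 = 0: discriminant = (-1)^2 - 4(1)(-30) = 1 + 120 = 121.
sqrt(121) = 11, so x = (1 ± 11)/2: x = 6 or x = -5.

x = -5, x = -4, x = 6


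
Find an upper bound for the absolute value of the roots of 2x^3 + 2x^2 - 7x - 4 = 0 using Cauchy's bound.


Cauchy's bound: all roots r satisfy |r| <= 1 + max(|a_i/a_n|) for i = 0,...,n-1
where a_n is the leading coefficient.

Coefficients: [2, 2, -7, -4]
Leading coefficient a_n = 2
Ratios |a_i/a_n|: 1, 7/2, 2
Maximum ratio: 7/2
Cauchy's bound: |r| <= 1 + 7/2 = 9/2

Upper bound = 9/2


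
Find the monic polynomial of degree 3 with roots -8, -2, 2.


A monic polynomial with roots -8, -2, 2 is:
p(x) = (x + 8)(x + 2)(x - 2)
After multiplying by (x + 8): x + 8
After multiplying by (x + 2): x^2 + 10x + 16
After multiplying by (x - 2): x^3 + 8x^2 - 4x - 32

x^3 + 8x^2 - 4x - 32


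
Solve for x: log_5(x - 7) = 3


Convert to exponential form: x - 7 = 5^3 = 125
x = 125 + 7 = 132
Check: log_5(132 - 7) = log_5(125) = log_5(125) = 3 ✓

x = 132


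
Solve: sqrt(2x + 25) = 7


Square both sides: 2x + 25 = 7^2 = 49
2x = 49 - 25 = 24
x = 12
Check: sqrt(2*12 + 25) = sqrt(49) = 7 ✓

x = 12


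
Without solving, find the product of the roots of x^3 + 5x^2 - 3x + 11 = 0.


By Vieta's formulas for x^3 + bx^2 + cx + d = 0:
  r1 + r2 + r3 = -b/a = -5
  r1*r2 + r1*r3 + r2*r3 = c/a = -3
  r1*r2*r3 = -d/a = -11


Product = -11


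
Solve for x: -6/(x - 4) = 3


Multiply both sides by (x - 4): -6 = 3(x - 4)
Distribute: -6 = 3x - 12
3x = -6 + 12 = 6
x = 2

x = 2


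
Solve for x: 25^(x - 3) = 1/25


Express both sides with the same base.
1/25 = 25^(-1)
Since the bases match, equate exponents: x - 3 = -1
So x = -1 - (-3) = 2

x = 2


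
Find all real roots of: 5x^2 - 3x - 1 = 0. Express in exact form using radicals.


Using the quadratic formula: x = (-b ± sqrt(b^2 - 4ac)) / (2a)
Here a = 5, b = -3, c = -1
Discriminant = b^2 - 4ac = (-3)^2 - 4(5)(-1) = 9 + 20 = 29
Since discriminant = 29 > 0, there are two real roots.
x = (3 ± sqrt(29)) / 10
Numerically: x ≈ 0.8385 or x ≈ -0.2385

x = (3 + sqrt(29)) / 10 or x = (3 - sqrt(29)) / 10


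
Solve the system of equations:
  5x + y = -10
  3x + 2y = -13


Using Cramer's rule:
Determinant D = (5)(2) - (3)(1) = 10 - 3 = 7
Dx = (-10)(2) - (-13)(1) = -20 + 13 = -7
Dy = (5)(-13) - (3)(-10) = -65 + 30 = -35
x = Dx/D = -7/7 = -1
y = Dy/D = -35/7 = -5

x = -1, y = -5


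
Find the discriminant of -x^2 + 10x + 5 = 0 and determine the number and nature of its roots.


For ax^2 + bx + c = 0, discriminant D = b^2 - 4ac
Here a = -1, b = 10, c = 5
D = (10)^2 - 4(-1)(5) = 100 + 20 = 120

D = 120 > 0 but not a perfect square
The equation has 2 distinct real irrational roots.

Discriminant = 120, 2 distinct real irrational roots


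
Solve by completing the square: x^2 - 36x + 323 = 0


Start: x^2 - 36x + 323 = 0
Move constant: x^2 - 36x = -323
Half of -36 is -18, squared is 324
Add 324 to both sides: x^2 - 36x + 324 = 1
(x - 18)^2 = 1
x - 18 = ±1
x = 18 + 1 = 19 or x = 18 - 1 = 17

x = 17, x = 19


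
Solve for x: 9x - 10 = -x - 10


Starting with: 9x - 10 = -x - 10
Move all x terms to left: (9 + 1)x = -10 + 10
Simplify: 10x = 0
Divide both sides by 10: x = 0

x = 0


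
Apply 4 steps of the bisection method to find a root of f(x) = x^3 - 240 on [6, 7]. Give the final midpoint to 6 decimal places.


f(x) = x^3 - 240
f(6) = -24 < 0
f(7) = 103 > 0

Step 1: midpoint = (6.000000 + 7.000000)/2 = 6.500000
  f(6.500000) = 34.625000
  f(mid) > 0, so root is in [6.000000, 6.500000]

Step 2: midpoint = (6.000000 + 6.500000)/2 = 6.250000
  f(6.250000) = 4.140625
  f(mid) > 0, so root is in [6.000000, 6.250000]

Step 3: midpoint = (6.000000 + 6.250000)/2 = 6.125000
  f(6.125000) = -10.216797
  f(mid) < 0, so root is in [6.125000, 6.250000]

Step 4: midpoint = (6.125000 + 6.250000)/2 = 6.187500
  f(6.187500) = -3.110596
  f(mid) < 0, so root is in [6.187500, 6.250000]

midpoint = 6.187500


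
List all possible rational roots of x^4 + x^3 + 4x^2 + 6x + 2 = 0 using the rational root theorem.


Rational root theorem: possible roots are ±p/q where:
  p divides the constant term (2): p ∈ {1, 2}
  q divides the leading coefficient (1): q ∈ {1}

All possible rational roots: -2, -1, 1, 2

-2, -1, 1, 2


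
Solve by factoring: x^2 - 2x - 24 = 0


We need two numbers that multiply to -24 and add to -2.
Those numbers are -6 and 4 (since (-6) * 4 = -24 and (-6) + 4 = -2).
So x^2 - 2x - 24 = (x - 6)(x + 4) = 0
Setting each factor to zero: x = 6 or x = -4

x = -4, x = 6


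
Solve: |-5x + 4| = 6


An absolute value equation |expr| = 6 gives two cases:
Case 1: -5x + 4 = 6
  -5x = 2, so x = -2/5
Case 2: -5x + 4 = -6
  -5x = -10, so x = 2

x = -2/5, x = 2


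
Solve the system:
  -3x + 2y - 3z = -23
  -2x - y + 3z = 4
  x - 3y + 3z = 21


Using Cramer's rule. Expand each determinant along the first row.
D  = (-3)*[(-1)*3 - 3*(-3)] - 2*[(-2)*3 - 3*1] + (-3)*[(-2)*(-3) - (-1)*1]
  = (-3)*(6) - 2*(-9) + (-3)*(7) = -21
Dx = (-23)*[(-1)*3 - 3*(-3)] - 2*[4*3 - 3*21] + (-3)*[4*(-3) - (-1)*21]
  = (-23)*(6) - 2*(-51) + (-3)*(9) = -63
Dy = (-3)*[4*3 - 3*21] - (-23)*[(-2)*3 - 3*1] + (-3)*[(-2)*21 - 4*1]
  = (-3)*(-51) - (-23)*(-9) + (-3)*(-46) = 84
Dz = (-3)*[(-1)*21 - 4*(-3)] - 2*[(-2)*21 - 4*1] + (-23)*[(-2)*(-3) - (-1)*1]
  = (-3)*(-9) - 2*(-46) + (-23)*(7) = -42
x = Dx/D = -63/-21 = 3, y = Dy/D = 84/-21 = -4, z = Dz/D = -42/-21 = 2
Check eq1: (-3)(3) + (2)(-4) + (-3)(2) = -23 = -23 ✓
Check eq2: (-2)(3) + (-1)(-4) + (3)(2) = 4 = 4 ✓
Check eq3: (1)(3) + (-3)(-4) + (3)(2) = 21 = 21 ✓

x = 3, y = -4, z = 2


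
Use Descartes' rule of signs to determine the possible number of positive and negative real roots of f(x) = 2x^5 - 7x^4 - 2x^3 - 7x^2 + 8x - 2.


Descartes' rule of signs:

For positive roots, count sign changes in f(x) = 2x^5 - 7x^4 - 2x^3 - 7x^2 + 8x - 2:
Signs of coefficients: +, -, -, -, +, -
Number of sign changes: 3
Possible positive real roots: 3, 1

For negative roots, examine f(-x) = -2x^5 - 7x^4 + 2x^3 - 7x^2 - 8x - 2:
Signs of coefficients: -, -, +, -, -, -
Number of sign changes: 2
Possible negative real roots: 2, 0

Positive roots: 3 or 1; Negative roots: 2 or 0


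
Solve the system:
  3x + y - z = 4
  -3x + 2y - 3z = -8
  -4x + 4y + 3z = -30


Using Cramer's rule. Expand each determinant along the first row.
D  = 3*[2*3 - (-3)*4] - 1*[(-3)*3 - (-3)*(-4)] + (-1)*[(-3)*4 - 2*(-4)]
  = 3*(18) - 1*(-21) + (-1)*(-4) = 79
Dx = 4*[2*3 - (-3)*4] - 1*[(-8)*3 - (-3)*(-30)] + (-1)*[(-8)*4 - 2*(-30)]
  = 4*(18) - 1*(-114) + (-1)*(28) = 158
Dy = 3*[(-8)*3 - (-3)*(-30)] - 4*[(-3)*3 - (-3)*(-4)] + (-1)*[(-3)*(-30) - (-8)*(-4)]
  = 3*(-114) - 4*(-21) + (-1)*(58) = -316
Dz = 3*[2*(-30) - (-8)*4] - 1*[(-3)*(-30) - (-8)*(-4)] + 4*[(-3)*4 - 2*(-4)]
  = 3*(-28) - 1*(58) + 4*(-4) = -158
x = Dx/D = 158/79 = 2, y = Dy/D = -316/79 = -4, z = Dz/D = -158/79 = -2
Check eq1: (3)(2) + (1)(-4) + (-1)(-2) = 4 = 4 ✓
Check eq2: (-3)(2) + (2)(-4) + (-3)(-2) = -8 = -8 ✓
Check eq3: (-4)(2) + (4)(-4) + (3)(-2) = -30 = -30 ✓

x = 2, y = -4, z = -2


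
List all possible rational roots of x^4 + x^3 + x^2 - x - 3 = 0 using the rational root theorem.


Rational root theorem: possible roots are ±p/q where:
  p divides the constant term (-3): p ∈ {1, 3}
  q divides the leading coefficient (1): q ∈ {1}

All possible rational roots: -3, -1, 1, 3

-3, -1, 1, 3


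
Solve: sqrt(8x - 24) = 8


Square both sides: 8x - 24 = 8^2 = 64
8x = 64 + 24 = 88
x = 11
Check: sqrt(8*11 - 24) = sqrt(64) = 8 ✓

x = 11


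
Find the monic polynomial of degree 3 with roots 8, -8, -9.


A monic polynomial with roots 8, -8, -9 is:
p(x) = (x - 8)(x + 8)(x + 9)
After multiplying by (x - 8): x - 8
After multiplying by (x + 8): x^2 - 64
After multiplying by (x + 9): x^3 + 9x^2 - 64x - 576

x^3 + 9x^2 - 64x - 576


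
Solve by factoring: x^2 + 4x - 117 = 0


We need two numbers that multiply to -117 and add to 4.
Those numbers are -9 and 13 (since (-9) * 13 = -117 and (-9) + 13 = 4).
So x^2 + 4x - 117 = (x - 9)(x + 13) = 0
Setting each factor to zero: x = 9 or x = -13

x = -13, x = 9


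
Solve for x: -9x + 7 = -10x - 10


Starting with: -9x + 7 = -10x - 10
Move all x terms to left: (-9 + 10)x = -10 - 7
Simplify: x = -17
Divide both sides by 1: x = -17

x = -17


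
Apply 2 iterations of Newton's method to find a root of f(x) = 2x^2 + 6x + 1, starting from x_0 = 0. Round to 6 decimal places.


Newton's method: x_(n+1) = x_n - f(x_n)/f'(x_n)
f(x) = 2x^2 + 6x + 1
f'(x) = 4x + 6

Iteration 1:
  f(0.000000) = 1.000000
  f'(0.000000) = 6.000000
  x_1 = 0.000000 - (1.000000)/(6.000000) = -0.166667

Iteration 2:
  f(-0.166667) = 0.055556
  f'(-0.166667) = 5.333333
  x_2 = -0.166667 - (0.055556)/(5.333333) = -0.177083

x_2 = -0.177083


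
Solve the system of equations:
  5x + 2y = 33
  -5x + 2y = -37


Using Cramer's rule:
Determinant D = (5)(2) - (-5)(2) = 10 + 10 = 20
Dx = (33)(2) - (-37)(2) = 66 + 74 = 140
Dy = (5)(-37) - (-5)(33) = -185 + 165 = -20
x = Dx/D = 140/20 = 7
y = Dy/D = -20/20 = -1

x = 7, y = -1


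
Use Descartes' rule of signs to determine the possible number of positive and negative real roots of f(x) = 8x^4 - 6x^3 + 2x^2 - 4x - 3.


Descartes' rule of signs:

For positive roots, count sign changes in f(x) = 8x^4 - 6x^3 + 2x^2 - 4x - 3:
Signs of coefficients: +, -, +, -, -
Number of sign changes: 3
Possible positive real roots: 3, 1

For negative roots, examine f(-x) = 8x^4 + 6x^3 + 2x^2 + 4x - 3:
Signs of coefficients: +, +, +, +, -
Number of sign changes: 1
Possible negative real roots: 1

Positive roots: 3 or 1; Negative roots: 1


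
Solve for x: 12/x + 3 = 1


Subtract 3 from both sides: 12/x = -2
Multiply both sides by x: 12 = -2 * x
Divide by -2: x = -6

x = -6


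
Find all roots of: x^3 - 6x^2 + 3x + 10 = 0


Let p(x) = x^3 - 6x^2 + 3x + 10. By the rational root theorem (leading coefficient 1), any rational root is an integer divisor of 10: try ±1, ±2, ... in turn.
Test x = 1: value = 8 ≠ 0.
Test x = -1: value = 0 ✓, so (x + 1) is a factor.
Synthetic division by (x + 1): bring down 1; 1(-1) - 6 = -7; (-7)(-1) + 3 = 10; 10(-1) + 10 = 0 → quotient x^2 - 7x + 10, remainder 0.
Solve the quadratic x^2 - 7x + 10 = 0: discriminant = (-7)^2 - 4(1)(10) = 49 - 40 = 9.
sqrt(9) = 3, so x = (7 ± 3)/2: x = 5 or x = 2.
Collecting all roots found:

x = -1, x = 2, x = 5


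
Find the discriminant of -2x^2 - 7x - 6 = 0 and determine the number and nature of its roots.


For ax^2 + bx + c = 0, discriminant D = b^2 - 4ac
Here a = -2, b = -7, c = -6
D = (-7)^2 - 4(-2)(-6) = 49 - 48 = 1

D = 1 > 0 and is a perfect square (sqrt = 1)
The equation has 2 distinct real rational roots.

Discriminant = 1, 2 distinct real rational roots


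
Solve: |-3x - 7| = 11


An absolute value equation |expr| = 11 gives two cases:
Case 1: -3x - 7 = 11
  -3x = 18, so x = -6
Case 2: -3x - 7 = -11
  -3x = -4, so x = 4/3

x = -6, x = 4/3


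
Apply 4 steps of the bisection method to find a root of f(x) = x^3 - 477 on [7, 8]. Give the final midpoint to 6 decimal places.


f(x) = x^3 - 477
f(7) = -134 < 0
f(8) = 35 > 0

Step 1: midpoint = (7.000000 + 8.000000)/2 = 7.500000
  f(7.500000) = -55.125000
  f(mid) < 0, so root is in [7.500000, 8.000000]

Step 2: midpoint = (7.500000 + 8.000000)/2 = 7.750000
  f(7.750000) = -11.515625
  f(mid) < 0, so root is in [7.750000, 8.000000]

Step 3: midpoint = (7.750000 + 8.000000)/2 = 7.875000
  f(7.875000) = 11.373047
  f(mid) > 0, so root is in [7.750000, 7.875000]

Step 4: midpoint = (7.750000 + 7.875000)/2 = 7.812500
  f(7.812500) = -0.162842
  f(mid) < 0, so root is in [7.812500, 7.875000]

midpoint = 7.812500


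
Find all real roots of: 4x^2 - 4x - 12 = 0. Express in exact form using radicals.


Using the quadratic formula: x = (-b ± sqrt(b^2 - 4ac)) / (2a)
Here a = 4, b = -4, c = -12
Discriminant = b^2 - 4ac = (-4)^2 - 4(4)(-12) = 16 + 192 = 208
Since discriminant = 208 > 0, there are two real roots.
x = (4 ± 4*sqrt(13)) / 8
Simplifying: x = (1 ± sqrt(13)) / 2
Numerically: x ≈ 2.3028 or x ≈ -1.3028

x = (1 + sqrt(13)) / 2 or x = (1 - sqrt(13)) / 2


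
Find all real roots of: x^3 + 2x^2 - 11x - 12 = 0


Let p(x) = x^3 + 2x^2 - 11x - 12. By the rational root theorem (leading coefficient 1), any rational root is an integer divisor of 12: try ±1, ±2, ... in turn.
Test x = 1: value = -20 ≠ 0.
Test x = -1: value = 0 ✓, so (x + 1) is a factor.
Synthetic division by (x + 1): bring down 1; 1(-1) + 2 = 1; 1(-1) - 11 = -12; (-12)(-1) - 12 = 0 → quotient x^2 + x - 12, remainder 0.
Solve the quadratic x^2 + x - 12 = 0: discriminant = 1^2 - 4(1)(-12) = 1 + 48 = 49.
sqrt(49) = 7, so x = (-1 ± 7)/2: x = 3 or x = -4.

x = -4, x = -1, x = 3


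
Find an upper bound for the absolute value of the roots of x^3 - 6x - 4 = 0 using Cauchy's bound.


Cauchy's bound: all roots r satisfy |r| <= 1 + max(|a_i/a_n|) for i = 0,...,n-1
where a_n is the leading coefficient.

Coefficients: [1, 0, -6, -4]
Leading coefficient a_n = 1
Ratios |a_i/a_n|: 0, 6, 4
Maximum ratio: 6
Cauchy's bound: |r| <= 1 + 6 = 7

Upper bound = 7


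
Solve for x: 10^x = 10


Express both sides with the same base.
10 = 10^1
Since the bases match: x = 1

x = 1


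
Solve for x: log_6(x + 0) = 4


Convert to exponential form: x + 0 = 6^4 = 1296
x = 1296 - 0 = 1296
Check: log_6(1296 + 0) = log_6(1296) = log_6(1296) = 4 ✓

x = 1296


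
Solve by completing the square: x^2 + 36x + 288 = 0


Start: x^2 + 36x + 288 = 0
Move constant: x^2 + 36x = -288
Half of 36 is 18, squared is 324
Add 324 to both sides: x^2 + 36x + 324 = 36
(x + 18)^2 = 36
x + 18 = ±6
x = -18 + 6 = -12 or x = -18 - 6 = -24

x = -24, x = -12


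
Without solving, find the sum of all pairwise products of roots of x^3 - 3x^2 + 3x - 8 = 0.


By Vieta's formulas for x^3 + bx^2 + cx + d = 0:
  r1 + r2 + r3 = -b/a = 3
  r1*r2 + r1*r3 + r2*r3 = c/a = 3
  r1*r2*r3 = -d/a = 8


Sum of pairwise products = 3


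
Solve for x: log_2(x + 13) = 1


Convert to exponential form: x + 13 = 2^1 = 2
x = 2 - 13 = -11
Check: log_2(-11 + 13) = log_2(2) = log_2(2) = 1 ✓

x = -11


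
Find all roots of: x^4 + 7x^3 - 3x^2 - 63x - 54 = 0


Let p(x) = x^4 + 7x^3 - 3x^2 - 63x - 54. By the rational root theorem (leading coefficient 1), any rational root is an integer divisor of 54: try ±1, ±2, ... in turn.
Test x = 1: value = -112 ≠ 0.
Test x = -1: value = 0 ✓, so (x + 1) is a factor.
Synthetic division by (x + 1): bring down 1; 1(-1) + 7 = 6; 6(-1) - 3 = -9; (-9)(-1) - 63 = -54; (-54)(-1) - 54 = 0 → quotient x^3 + 6x^2 - 9x - 54, remainder 0.
Continue with the quotient x^3 + 6x^2 - 9x - 54 (candidates must divide 54; re-test x = -1 first in case it repeats).
Test x = -1: value = -40 ≠ 0.
Test x = 2: value = -40 ≠ 0.
Test x = -2: value = -20 ≠ 0.
Test x = 3: value = 0 ✓, so (x - 3) is a factor.
Synthetic division by (x - 3): bring down 1; 1(3) + 6 = 9; 9(3) - 9 = 18; 18(3) - 54 = 0 → quotient x^2 + 9x + 18, remainder 0.
Solve the quadratic x^2 + 9x + 18 = 0: discriminant = 9^2 - 4(1)(18) = 81 - 72 = 9.
sqrt(9) = 3, so x = (-9 ± 3)/2: x = -3 or x = -6.
Collecting all roots found:

x = -6, x = -3, x = -1, x = 3


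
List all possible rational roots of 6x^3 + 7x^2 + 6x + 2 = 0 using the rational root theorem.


Rational root theorem: possible roots are ±p/q where:
  p divides the constant term (2): p ∈ {1, 2}
  q divides the leading coefficient (6): q ∈ {1, 2, 3, 6}

All possible rational roots: -2, -1, -2/3, -1/2, -1/3, -1/6, 1/6, 1/3, 1/2, 2/3, 1, 2

-2, -1, -2/3, -1/2, -1/3, -1/6, 1/6, 1/3, 1/2, 2/3, 1, 2


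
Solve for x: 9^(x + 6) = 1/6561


Express both sides with the same base.
1/6561 = 9^(-4)
Since the bases match, equate exponents: x + 6 = -4
So x = -4 - (6) = -10

x = -10


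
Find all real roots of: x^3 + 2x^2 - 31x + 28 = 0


Let p(x) = x^3 + 2x^2 - 31x + 28. By the rational root theorem (leading coefficient 1), any rational root is an integer divisor of 28: try ±1, ±2, ... in turn.
Test x = 1: value = 0 ✓, so (x - 1) is a factor.
Synthetic division by (x - 1): bring down 1; 1(1) + 2 = 3; 3(1) - 31 = -28; (-28)(1) + 28 = 0 → quotient x^2 + 3x - 28, remainder 0.
Solve the quadratic x^2 + 3x - 28 = 0: discriminant = 3^2 - 4(1)(-28) = 9 + 112 = 121.
sqrt(121) = 11, so x = (-3 ± 11)/2: x = 4 or x = -7.

x = -7, x = 1, x = 4


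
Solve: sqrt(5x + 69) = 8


Square both sides: 5x + 69 = 8^2 = 64
5x = 64 - 69 = -5
x = -1
Check: sqrt(5*(-1) + 69) = sqrt(64) = 8 ✓

x = -1


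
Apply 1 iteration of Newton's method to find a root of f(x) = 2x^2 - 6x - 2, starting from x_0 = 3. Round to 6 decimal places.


Newton's method: x_(n+1) = x_n - f(x_n)/f'(x_n)
f(x) = 2x^2 - 6x - 2
f'(x) = 4x - 6

Iteration 1:
  f(3.000000) = -2.000000
  f'(3.000000) = 6.000000
  x_1 = 3.000000 - (-2.000000)/(6.000000) = 3.333333

x_1 = 3.333333


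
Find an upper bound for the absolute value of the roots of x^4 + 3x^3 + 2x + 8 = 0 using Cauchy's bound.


Cauchy's bound: all roots r satisfy |r| <= 1 + max(|a_i/a_n|) for i = 0,...,n-1
where a_n is the leading coefficient.

Coefficients: [1, 3, 0, 2, 8]
Leading coefficient a_n = 1
Ratios |a_i/a_n|: 3, 0, 2, 8
Maximum ratio: 8
Cauchy's bound: |r| <= 1 + 8 = 9

Upper bound = 9


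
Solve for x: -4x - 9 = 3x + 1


Starting with: -4x - 9 = 3x + 1
Move all x terms to left: (-4 - 3)x = 1 + 9
Simplify: -7x = 10
Divide both sides by -7: x = -10/7

x = -10/7


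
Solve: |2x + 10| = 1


An absolute value equation |expr| = 1 gives two cases:
Case 1: 2x + 10 = 1
  2x = -9, so x = -9/2
Case 2: 2x + 10 = -1
  2x = -11, so x = -11/2

x = -11/2, x = -9/2


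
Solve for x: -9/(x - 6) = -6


Multiply both sides by (x - 6): -9 = -6(x - 6)
Distribute: -9 = -6x + 36
-6x = -9 - 36 = -45
x = 15/2

x = 15/2


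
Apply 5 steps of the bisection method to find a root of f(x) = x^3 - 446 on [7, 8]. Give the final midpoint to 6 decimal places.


f(x) = x^3 - 446
f(7) = -103 < 0
f(8) = 66 > 0

Step 1: midpoint = (7.000000 + 8.000000)/2 = 7.500000
  f(7.500000) = -24.125000
  f(mid) < 0, so root is in [7.500000, 8.000000]

Step 2: midpoint = (7.500000 + 8.000000)/2 = 7.750000
  f(7.750000) = 19.484375
  f(mid) > 0, so root is in [7.500000, 7.750000]

Step 3: midpoint = (7.500000 + 7.750000)/2 = 7.625000
  f(7.625000) = -2.677734
  f(mid) < 0, so root is in [7.625000, 7.750000]

Step 4: midpoint = (7.625000 + 7.750000)/2 = 7.687500
  f(7.687500) = 8.313232
  f(mid) > 0, so root is in [7.625000, 7.687500]

Step 5: midpoint = (7.625000 + 7.687500)/2 = 7.656250
  f(7.656250) = 2.795319
  f(mid) > 0, so root is in [7.625000, 7.656250]

midpoint = 7.656250


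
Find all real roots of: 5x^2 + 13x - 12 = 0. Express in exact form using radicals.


Using the quadratic formula: x = (-b ± sqrt(b^2 - 4ac)) / (2a)
Here a = 5, b = 13, c = -12
Discriminant = b^2 - 4ac = 13^2 - 4(5)(-12) = 169 + 240 = 409
Since discriminant = 409 > 0, there are two real roots.
x = (-13 ± sqrt(409)) / 10
Numerically: x ≈ 0.7224 or x ≈ -3.3224

x = (-13 + sqrt(409)) / 10 or x = (-13 - sqrt(409)) / 10


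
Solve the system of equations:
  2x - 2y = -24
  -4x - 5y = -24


Using Cramer's rule:
Determinant D = (2)(-5) - (-4)(-2) = -10 - 8 = -18
Dx = (-24)(-5) - (-24)(-2) = 120 - 48 = 72
Dy = (2)(-24) - (-4)(-24) = -48 - 96 = -144
x = Dx/D = 72/-18 = -4
y = Dy/D = -144/-18 = 8

x = -4, y = 8


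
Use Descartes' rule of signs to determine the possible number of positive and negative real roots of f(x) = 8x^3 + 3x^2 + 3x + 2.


Descartes' rule of signs:

For positive roots, count sign changes in f(x) = 8x^3 + 3x^2 + 3x + 2:
Signs of coefficients: +, +, +, +
Number of sign changes: 0
Possible positive real roots: 0

For negative roots, examine f(-x) = -8x^3 + 3x^2 - 3x + 2:
Signs of coefficients: -, +, -, +
Number of sign changes: 3
Possible negative real roots: 3, 1

Positive roots: 0; Negative roots: 3 or 1


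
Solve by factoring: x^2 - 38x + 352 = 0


We need two numbers that multiply to 352 and add to -38.
Those numbers are -22 and -16 (since (-22) * (-16) = 352 and (-22) + (-16) = -38).
So x^2 - 38x + 352 = (x - 22)(x - 16) = 0
Setting each factor to zero: x = 22 or x = 16

x = 16, x = 22


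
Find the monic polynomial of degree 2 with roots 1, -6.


A monic polynomial with roots 1, -6 is:
p(x) = (x - 1)(x + 6)
After multiplying by (x - 1): x - 1
After multiplying by (x + 6): x^2 + 5x - 6

x^2 + 5x - 6


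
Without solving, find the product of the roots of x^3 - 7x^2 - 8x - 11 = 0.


By Vieta's formulas for x^3 + bx^2 + cx + d = 0:
  r1 + r2 + r3 = -b/a = 7
  r1*r2 + r1*r3 + r2*r3 = c/a = -8
  r1*r2*r3 = -d/a = 11


Product = 11


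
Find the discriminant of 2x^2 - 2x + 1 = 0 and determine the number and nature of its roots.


For ax^2 + bx + c = 0, discriminant D = b^2 - 4ac
Here a = 2, b = -2, c = 1
D = (-2)^2 - 4(2)(1) = 4 - 8 = -4

D = -4 < 0
The equation has no real roots (2 complex conjugate roots).

Discriminant = -4, no real roots (2 complex conjugate roots)


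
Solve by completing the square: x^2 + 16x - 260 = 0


Start: x^2 + 16x - 260 = 0
Move constant: x^2 + 16x = 260
Half of 16 is 8, squared is 64
Add 64 to both sides: x^2 + 16x + 64 = 324
(x + 8)^2 = 324
x + 8 = ±18
x = -8 + 18 = 10 or x = -8 - 18 = -26

x = -26, x = 10


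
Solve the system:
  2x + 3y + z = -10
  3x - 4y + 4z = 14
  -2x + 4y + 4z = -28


Using Cramer's rule. Expand each determinant along the first row.
D  = 2*[(-4)*4 - 4*4] - 3*[3*4 - 4*(-2)] + 1*[3*4 - (-4)*(-2)]
  = 2*(-32) - 3*(20) + 1*(4) = -120
Dx = (-10)*[(-4)*4 - 4*4] - 3*[14*4 - 4*(-28)] + 1*[14*4 - (-4)*(-28)]
  = (-10)*(-32) - 3*(168) + 1*(-56) = -240
Dy = 2*[14*4 - 4*(-28)] - (-10)*[3*4 - 4*(-2)] + 1*[3*(-28) - 14*(-2)]
  = 2*(168) - (-10)*(20) + 1*(-56) = 480
Dz = 2*[(-4)*(-28) - 14*4] - 3*[3*(-28) - 14*(-2)] + (-10)*[3*4 - (-4)*(-2)]
  = 2*(56) - 3*(-56) + (-10)*(4) = 240
x = Dx/D = -240/-120 = 2, y = Dy/D = 480/-120 = -4, z = Dz/D = 240/-120 = -2
Check eq1: (2)(2) + (3)(-4) + (1)(-2) = -10 = -10 ✓
Check eq2: (3)(2) + (-4)(-4) + (4)(-2) = 14 = 14 ✓
Check eq3: (-2)(2) + (4)(-4) + (4)(-2) = -28 = -28 ✓

x = 2, y = -4, z = -2


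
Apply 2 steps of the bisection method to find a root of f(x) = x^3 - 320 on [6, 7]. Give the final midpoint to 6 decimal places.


f(x) = x^3 - 320
f(6) = -104 < 0
f(7) = 23 > 0

Step 1: midpoint = (6.000000 + 7.000000)/2 = 6.500000
  f(6.500000) = -45.375000
  f(mid) < 0, so root is in [6.500000, 7.000000]

Step 2: midpoint = (6.500000 + 7.000000)/2 = 6.750000
  f(6.750000) = -12.453125
  f(mid) < 0, so root is in [6.750000, 7.000000]

midpoint = 6.750000


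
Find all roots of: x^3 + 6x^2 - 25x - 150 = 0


Let p(x) = x^3 + 6x^2 - 25x - 150. By the rational root theorem (leading coefficient 1), any rational root is an integer divisor of 150: try ±1, ±2, ... in turn.
Test x = 1: value = -168 ≠ 0.
Test x = -1: value = -120 ≠ 0.
Test x = 2: value = -168 ≠ 0.
Test x = -2: value = -84 ≠ 0.
Test x = 3: value = -144 ≠ 0.
Test x = -3: value = -48 ≠ 0.
Test x = 5: value = 0 ✓, so (x - 5) is a factor.
Synthetic division by (x - 5): bring down 1; 1(5) + 6 = 11; 11(5) - 25 = 30; 30(5) - 150 = 0 → quotient x^2 + 11x + 30, remainder 0.
Solve the quadratic x^2 + 11x + 30 = 0: discriminant = 11^2 - 4(1)(30) = 121 - 120 = 1.
sqrt(1) = 1, so x = (-11 ± 1)/2: x = -5 or x = -6.
Collecting all roots found:

x = -6, x = -5, x = 5


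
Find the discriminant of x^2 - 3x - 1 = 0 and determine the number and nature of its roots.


For ax^2 + bx + c = 0, discriminant D = b^2 - 4ac
Here a = 1, b = -3, c = -1
D = (-3)^2 - 4(1)(-1) = 9 + 4 = 13

D = 13 > 0 but not a perfect square
The equation has 2 distinct real irrational roots.

Discriminant = 13, 2 distinct real irrational roots


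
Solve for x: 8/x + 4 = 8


Subtract 4 from both sides: 8/x = 4
Multiply both sides by x: 8 = 4 * x
Divide by 4: x = 2

x = 2


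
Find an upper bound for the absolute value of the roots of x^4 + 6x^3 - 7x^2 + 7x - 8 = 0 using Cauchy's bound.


Cauchy's bound: all roots r satisfy |r| <= 1 + max(|a_i/a_n|) for i = 0,...,n-1
where a_n is the leading coefficient.

Coefficients: [1, 6, -7, 7, -8]
Leading coefficient a_n = 1
Ratios |a_i/a_n|: 6, 7, 7, 8
Maximum ratio: 8
Cauchy's bound: |r| <= 1 + 8 = 9

Upper bound = 9


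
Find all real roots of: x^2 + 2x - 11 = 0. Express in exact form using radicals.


Using the quadratic formula: x = (-b ± sqrt(b^2 - 4ac)) / (2a)
Here a = 1, b = 2, c = -11
Discriminant = b^2 - 4ac = 2^2 - 4(1)(-11) = 4 + 44 = 48
Since discriminant = 48 > 0, there are two real roots.
x = (-2 ± 4*sqrt(3)) / 2
Simplifying: x = -1 ± 2*sqrt(3)
Numerically: x ≈ 2.4641 or x ≈ -4.4641

x = -1 + 2*sqrt(3) or x = -1 - 2*sqrt(3)


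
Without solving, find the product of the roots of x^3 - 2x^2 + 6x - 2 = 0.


By Vieta's formulas for x^3 + bx^2 + cx + d = 0:
  r1 + r2 + r3 = -b/a = 2
  r1*r2 + r1*r3 + r2*r3 = c/a = 6
  r1*r2*r3 = -d/a = 2


Product = 2


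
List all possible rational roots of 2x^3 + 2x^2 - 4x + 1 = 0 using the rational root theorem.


Rational root theorem: possible roots are ±p/q where:
  p divides the constant term (1): p ∈ {1}
  q divides the leading coefficient (2): q ∈ {1, 2}

All possible rational roots: -1, -1/2, 1/2, 1

-1, -1/2, 1/2, 1


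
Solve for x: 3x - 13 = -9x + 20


Starting with: 3x - 13 = -9x + 20
Move all x terms to left: (3 + 9)x = 20 + 13
Simplify: 12x = 33
Divide both sides by 12: x = 11/4

x = 11/4


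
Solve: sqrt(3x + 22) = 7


Square both sides: 3x + 22 = 7^2 = 49
3x = 49 - 22 = 27
x = 9
Check: sqrt(3*9 + 22) = sqrt(49) = 7 ✓

x = 9


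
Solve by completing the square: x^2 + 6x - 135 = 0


Start: x^2 + 6x - 135 = 0
Move constant: x^2 + 6x = 135
Half of 6 is 3, squared is 9
Add 9 to both sides: x^2 + 6x + 9 = 144
(x + 3)^2 = 144
x + 3 = ±12
x = -3 + 12 = 9 or x = -3 - 12 = -15

x = -15, x = 9


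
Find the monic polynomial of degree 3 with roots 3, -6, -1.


A monic polynomial with roots 3, -6, -1 is:
p(x) = (x - 3)(x + 6)(x + 1)
After multiplying by (x - 3): x - 3
After multiplying by (x + 6): x^2 + 3x - 18
After multiplying by (x + 1): x^3 + 4x^2 - 15x - 18

x^3 + 4x^2 - 15x - 18


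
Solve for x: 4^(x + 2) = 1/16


Express both sides with the same base.
1/16 = 4^(-2)
Since the bases match, equate exponents: x + 2 = -2
So x = -2 - (2) = -4

x = -4


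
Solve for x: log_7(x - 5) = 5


Convert to exponential form: x - 5 = 7^5 = 16807
x = 16807 + 5 = 16812
Check: log_7(16812 - 5) = log_7(16807) = log_7(16807) = 5 ✓

x = 16812


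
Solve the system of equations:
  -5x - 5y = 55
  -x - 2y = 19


Using Cramer's rule:
Determinant D = (-5)(-2) - (-1)(-5) = 10 - 5 = 5
Dx = (55)(-2) - (19)(-5) = -110 + 95 = -15
Dy = (-5)(19) - (-1)(55) = -95 + 55 = -40
x = Dx/D = -15/5 = -3
y = Dy/D = -40/5 = -8

x = -3, y = -8


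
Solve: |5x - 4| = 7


An absolute value equation |expr| = 7 gives two cases:
Case 1: 5x - 4 = 7
  5x = 11, so x = 11/5
Case 2: 5x - 4 = -7
  5x = -3, so x = -3/5

x = -3/5, x = 11/5


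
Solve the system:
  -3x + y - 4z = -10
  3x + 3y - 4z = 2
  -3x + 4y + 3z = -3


Using Cramer's rule. Expand each determinant along the first row.
D  = (-3)*[3*3 - (-4)*4] - 1*[3*3 - (-4)*(-3)] + (-4)*[3*4 - 3*(-3)]
  = (-3)*(25) - 1*(-3) + (-4)*(21) = -156
Dx = (-10)*[3*3 - (-4)*4] - 1*[2*3 - (-4)*(-3)] + (-4)*[2*4 - 3*(-3)]
  = (-10)*(25) - 1*(-6) + (-4)*(17) = -312
Dy = (-3)*[2*3 - (-4)*(-3)] - (-10)*[3*3 - (-4)*(-3)] + (-4)*[3*(-3) - 2*(-3)]
  = (-3)*(-6) - (-10)*(-3) + (-4)*(-3) = 0
Dz = (-3)*[3*(-3) - 2*4] - 1*[3*(-3) - 2*(-3)] + (-10)*[3*4 - 3*(-3)]
  = (-3)*(-17) - 1*(-3) + (-10)*(21) = -156
x = Dx/D = -312/-156 = 2, y = Dy/D = 0/-156 = 0, z = Dz/D = -156/-156 = 1
Check eq1: (-3)(2) + (1)(0) + (-4)(1) = -10 = -10 ✓
Check eq2: (3)(2) + (3)(0) + (-4)(1) = 2 = 2 ✓
Check eq3: (-3)(2) + (4)(0) + (3)(1) = -3 = -3 ✓

x = 2, y = 0, z = 1


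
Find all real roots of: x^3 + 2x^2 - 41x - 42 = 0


Let p(x) = x^3 + 2x^2 - 41x - 42. By the rational root theorem (leading coefficient 1), any rational root is an integer divisor of 42: try ±1, ±2, ... in turn.
Test x = 1: value = -80 ≠ 0.
Test x = -1: value = 0 ✓, so (x + 1) is a factor.
Synthetic division by (x + 1): bring down 1; 1(-1) + 2 = 1; 1(-1) - 41 = -42; (-42)(-1) - 42 = 0 → quotient x^2 + x - 42, remainder 0.
Solve the quadratic x^2 + x - 42 = 0: discriminant = 1^2 - 4(1)(-42) = 1 + 168 = 169.
sqrt(169) = 13, so x = (-1 ± 13)/2: x = 6 or x = -7.

x = -7, x = -1, x = 6
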